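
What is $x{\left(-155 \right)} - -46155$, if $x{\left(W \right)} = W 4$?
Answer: $45535$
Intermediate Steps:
$x{\left(W \right)} = 4 W$
$x{\left(-155 \right)} - -46155 = 4 \left(-155\right) - -46155 = -620 + 46155 = 45535$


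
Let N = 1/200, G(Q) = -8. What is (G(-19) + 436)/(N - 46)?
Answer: -85600/9199 ≈ -9.3054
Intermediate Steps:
N = 1/200 ≈ 0.0050000
(G(-19) + 436)/(N - 46) = (-8 + 436)/(1/200 - 46) = 428/(-9199/200) = 428*(-200/9199) = -85600/9199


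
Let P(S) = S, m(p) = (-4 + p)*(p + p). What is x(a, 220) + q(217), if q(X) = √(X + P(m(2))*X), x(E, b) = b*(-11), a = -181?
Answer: -2420 + 7*I*√31 ≈ -2420.0 + 38.974*I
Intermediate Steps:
m(p) = 2*p*(-4 + p) (m(p) = (-4 + p)*(2*p) = 2*p*(-4 + p))
x(E, b) = -11*b
q(X) = √7*√(-X) (q(X) = √(X + (2*2*(-4 + 2))*X) = √(X + (2*2*(-2))*X) = √(X - 8*X) = √(-7*X) = √7*√(-X))
x(a, 220) + q(217) = -11*220 + √7*√(-1*217) = -2420 + √7*√(-217) = -2420 + √7*(I*√217) = -2420 + 7*I*√31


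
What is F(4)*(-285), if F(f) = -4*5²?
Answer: 28500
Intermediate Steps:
F(f) = -100 (F(f) = -4*25 = -100)
F(4)*(-285) = -100*(-285) = 28500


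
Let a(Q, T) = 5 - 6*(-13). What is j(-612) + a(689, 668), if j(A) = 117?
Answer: 200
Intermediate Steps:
a(Q, T) = 83 (a(Q, T) = 5 + 78 = 83)
j(-612) + a(689, 668) = 117 + 83 = 200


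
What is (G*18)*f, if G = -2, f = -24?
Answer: 864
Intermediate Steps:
(G*18)*f = -2*18*(-24) = -36*(-24) = 864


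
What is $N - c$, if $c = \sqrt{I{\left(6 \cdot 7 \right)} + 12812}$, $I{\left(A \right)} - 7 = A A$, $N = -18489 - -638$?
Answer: $-17851 - \sqrt{14583} \approx -17972.0$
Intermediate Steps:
$N = -17851$ ($N = -18489 + 638 = -17851$)
$I{\left(A \right)} = 7 + A^{2}$ ($I{\left(A \right)} = 7 + A A = 7 + A^{2}$)
$c = \sqrt{14583}$ ($c = \sqrt{\left(7 + \left(6 \cdot 7\right)^{2}\right) + 12812} = \sqrt{\left(7 + 42^{2}\right) + 12812} = \sqrt{\left(7 + 1764\right) + 12812} = \sqrt{1771 + 12812} = \sqrt{14583} \approx 120.76$)
$N - c = -17851 - \sqrt{14583}$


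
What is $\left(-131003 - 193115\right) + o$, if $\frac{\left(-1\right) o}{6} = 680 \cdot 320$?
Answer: $-1629718$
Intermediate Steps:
$o = -1305600$ ($o = - 6 \cdot 680 \cdot 320 = \left(-6\right) 217600 = -1305600$)
$\left(-131003 - 193115\right) + o = \left(-131003 - 193115\right) - 1305600 = -324118 - 1305600 = -1629718$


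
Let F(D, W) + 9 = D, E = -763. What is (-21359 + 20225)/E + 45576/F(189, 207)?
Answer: 138804/545 ≈ 254.69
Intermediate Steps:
F(D, W) = -9 + D
(-21359 + 20225)/E + 45576/F(189, 207) = (-21359 + 20225)/(-763) + 45576/(-9 + 189) = -1134*(-1/763) + 45576/180 = 162/109 + 45576*(1/180) = 162/109 + 1266/5 = 138804/545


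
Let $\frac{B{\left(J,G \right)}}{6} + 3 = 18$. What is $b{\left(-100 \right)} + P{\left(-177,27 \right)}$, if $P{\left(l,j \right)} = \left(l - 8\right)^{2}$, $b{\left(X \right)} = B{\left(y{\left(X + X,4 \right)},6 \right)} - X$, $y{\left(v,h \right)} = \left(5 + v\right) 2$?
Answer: $34415$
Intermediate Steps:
$y{\left(v,h \right)} = 10 + 2 v$
$B{\left(J,G \right)} = 90$ ($B{\left(J,G \right)} = -18 + 6 \cdot 18 = -18 + 108 = 90$)
$b{\left(X \right)} = 90 - X$
$P{\left(l,j \right)} = \left(-8 + l\right)^{2}$
$b{\left(-100 \right)} + P{\left(-177,27 \right)} = \left(90 - -100\right) + \left(-8 - 177\right)^{2} = \left(90 + 100\right) + \left(-185\right)^{2} = 190 + 34225 = 34415$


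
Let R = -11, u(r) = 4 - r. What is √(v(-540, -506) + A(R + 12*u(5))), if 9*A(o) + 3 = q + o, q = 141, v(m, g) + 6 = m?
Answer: I*√4799/3 ≈ 23.092*I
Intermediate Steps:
v(m, g) = -6 + m
A(o) = 46/3 + o/9 (A(o) = -⅓ + (141 + o)/9 = -⅓ + (47/3 + o/9) = 46/3 + o/9)
√(v(-540, -506) + A(R + 12*u(5))) = √((-6 - 540) + (46/3 + (-11 + 12*(4 - 1*5))/9)) = √(-546 + (46/3 + (-11 + 12*(4 - 5))/9)) = √(-546 + (46/3 + (-11 + 12*(-1))/9)) = √(-546 + (46/3 + (-11 - 12)/9)) = √(-546 + (46/3 + (⅑)*(-23))) = √(-546 + (46/3 - 23/9)) = √(-546 + 115/9) = √(-4799/9) = I*√4799/3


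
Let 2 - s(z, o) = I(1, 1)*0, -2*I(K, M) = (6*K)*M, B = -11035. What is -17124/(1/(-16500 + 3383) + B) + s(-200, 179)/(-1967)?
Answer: 110382303011/71178892708 ≈ 1.5508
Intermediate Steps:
I(K, M) = -3*K*M (I(K, M) = -6*K*M/2 = -3*K*M)
s(z, o) = 2 (s(z, o) = 2 - (-3*1*1)*0 = 2 - (-3)*0 = 2 - 1*0 = 2 + 0 = 2)
-17124/(1/(-16500 + 3383) + B) + s(-200, 179)/(-1967) = -17124/(1/(-16500 + 3383) - 11035) + 2/(-1967) = -17124/(1/(-13117) - 11035) + 2*(-1/1967) = -17124/(-1/13117 - 11035) - 2/1967 = -17124/(-144746096/13117) - 2/1967 = -17124*(-13117/144746096) - 2/1967 = 56153877/36186524 - 2/1967 = 110382303011/71178892708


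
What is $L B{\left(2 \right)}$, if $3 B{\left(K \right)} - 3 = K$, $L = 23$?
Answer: $\frac{115}{3} \approx 38.333$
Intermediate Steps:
$B{\left(K \right)} = 1 + \frac{K}{3}$
$L B{\left(2 \right)} = 23 \left(1 + \frac{1}{3} \cdot 2\right) = 23 \left(1 + \frac{2}{3}\right) = 23 \cdot \frac{5}{3} = \frac{115}{3}$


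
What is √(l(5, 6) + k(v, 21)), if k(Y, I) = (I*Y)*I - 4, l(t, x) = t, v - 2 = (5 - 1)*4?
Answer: √7939 ≈ 89.101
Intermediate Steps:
v = 18 (v = 2 + (5 - 1)*4 = 2 + 4*4 = 2 + 16 = 18)
k(Y, I) = -4 + Y*I² (k(Y, I) = Y*I² - 4 = -4 + Y*I²)
√(l(5, 6) + k(v, 21)) = √(5 + (-4 + 18*21²)) = √(5 + (-4 + 18*441)) = √(5 + (-4 + 7938)) = √(5 + 7934) = √7939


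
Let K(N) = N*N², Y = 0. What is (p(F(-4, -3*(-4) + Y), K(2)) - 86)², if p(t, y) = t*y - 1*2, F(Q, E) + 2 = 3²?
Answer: 1024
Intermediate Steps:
F(Q, E) = 7 (F(Q, E) = -2 + 3² = -2 + 9 = 7)
K(N) = N³
p(t, y) = -2 + t*y (p(t, y) = t*y - 2 = -2 + t*y)
(p(F(-4, -3*(-4) + Y), K(2)) - 86)² = ((-2 + 7*2³) - 86)² = ((-2 + 7*8) - 86)² = ((-2 + 56) - 86)² = (54 - 86)² = (-32)² = 1024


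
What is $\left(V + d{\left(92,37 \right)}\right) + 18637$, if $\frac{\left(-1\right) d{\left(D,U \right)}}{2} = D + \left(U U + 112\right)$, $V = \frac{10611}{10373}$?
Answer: $\frac{160698754}{10373} \approx 15492.0$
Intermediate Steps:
$V = \frac{10611}{10373}$ ($V = 10611 \cdot \frac{1}{10373} = \frac{10611}{10373} \approx 1.0229$)
$d{\left(D,U \right)} = -224 - 2 D - 2 U^{2}$ ($d{\left(D,U \right)} = - 2 \left(D + \left(U U + 112\right)\right) = - 2 \left(D + \left(U^{2} + 112\right)\right) = - 2 \left(D + \left(112 + U^{2}\right)\right) = - 2 \left(112 + D + U^{2}\right) = -224 - 2 D - 2 U^{2}$)
$\left(V + d{\left(92,37 \right)}\right) + 18637 = \left(\frac{10611}{10373} - \left(408 + 2738\right)\right) + 18637 = \left(\frac{10611}{10373} - 3146\right) + 18637 = - \frac{32622847}{10373} + 18637 = \frac{160698754}{10373}$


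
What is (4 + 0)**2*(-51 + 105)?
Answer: 864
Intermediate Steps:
(4 + 0)**2*(-51 + 105) = 4**2*54 = 16*54 = 864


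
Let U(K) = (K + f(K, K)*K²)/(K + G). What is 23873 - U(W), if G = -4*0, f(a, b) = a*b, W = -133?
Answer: 2376509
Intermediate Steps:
G = 0
U(K) = (K + K⁴)/K (U(K) = (K + (K*K)*K²)/(K + 0) = (K + K²*K²)/K = (K + K⁴)/K)
23873 - U(W) = 23873 - (1 + (-133)³) = 23873 - (1 - 2352637) = 23873 - 1*(-2352636) = 23873 + 2352636 = 2376509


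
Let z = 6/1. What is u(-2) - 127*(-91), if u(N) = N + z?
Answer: 11561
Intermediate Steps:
z = 6 (z = 6*1 = 6)
u(N) = 6 + N (u(N) = N + 6 = 6 + N)
u(-2) - 127*(-91) = (6 - 2) - 127*(-91) = 4 + 11557 = 11561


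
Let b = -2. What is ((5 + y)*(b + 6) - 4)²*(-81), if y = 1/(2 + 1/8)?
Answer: -7485696/289 ≈ -25902.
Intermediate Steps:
y = 8/17 (y = 1/(2 + ⅛) = 1/(17/8) = 8/17 ≈ 0.47059)
((5 + y)*(b + 6) - 4)²*(-81) = ((5 + 8/17)*(-2 + 6) - 4)²*(-81) = ((93/17)*4 - 4)²*(-81) = (372/17 - 4)²*(-81) = (304/17)²*(-81) = (92416/289)*(-81) = -7485696/289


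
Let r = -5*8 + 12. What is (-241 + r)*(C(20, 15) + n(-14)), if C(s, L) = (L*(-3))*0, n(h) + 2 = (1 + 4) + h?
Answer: 2959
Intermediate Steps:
n(h) = 3 + h (n(h) = -2 + ((1 + 4) + h) = -2 + (5 + h) = 3 + h)
C(s, L) = 0 (C(s, L) = -3*L*0 = 0)
r = -28 (r = -40 + 12 = -28)
(-241 + r)*(C(20, 15) + n(-14)) = (-241 - 28)*(0 + (3 - 14)) = -269*(0 - 11) = -269*(-11) = 2959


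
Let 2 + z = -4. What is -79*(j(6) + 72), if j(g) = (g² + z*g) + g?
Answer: -6162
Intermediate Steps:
z = -6 (z = -2 - 4 = -6)
j(g) = g² - 5*g (j(g) = (g² - 6*g) + g = g² - 5*g)
-79*(j(6) + 72) = -79*(6*(-5 + 6) + 72) = -79*(6*1 + 72) = -79*(6 + 72) = -79*78 = -6162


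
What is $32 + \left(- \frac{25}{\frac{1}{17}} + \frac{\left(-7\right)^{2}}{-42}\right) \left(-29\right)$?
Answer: $\frac{74345}{6} \approx 12391.0$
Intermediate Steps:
$32 + \left(- \frac{25}{\frac{1}{17}} + \frac{\left(-7\right)^{2}}{-42}\right) \left(-29\right) = 32 + \left(- 25 \frac{1}{\frac{1}{17}} + 49 \left(- \frac{1}{42}\right)\right) \left(-29\right) = 32 + \left(\left(-25\right) 17 - \frac{7}{6}\right) \left(-29\right) = 32 + \left(-425 - \frac{7}{6}\right) \left(-29\right) = 32 - - \frac{74153}{6} = 32 + \frac{74153}{6} = \frac{74345}{6}$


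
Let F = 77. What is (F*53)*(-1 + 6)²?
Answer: 102025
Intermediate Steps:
(F*53)*(-1 + 6)² = (77*53)*(-1 + 6)² = 4081*5² = 4081*25 = 102025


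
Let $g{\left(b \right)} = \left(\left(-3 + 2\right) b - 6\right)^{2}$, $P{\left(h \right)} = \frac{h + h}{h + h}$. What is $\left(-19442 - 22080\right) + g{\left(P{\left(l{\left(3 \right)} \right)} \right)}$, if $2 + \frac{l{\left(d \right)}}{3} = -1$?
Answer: $-41473$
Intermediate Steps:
$l{\left(d \right)} = -9$ ($l{\left(d \right)} = -6 + 3 \left(-1\right) = -6 - 3 = -9$)
$P{\left(h \right)} = 1$ ($P{\left(h \right)} = \frac{2 h}{2 h} = 2 h \frac{1}{2 h} = 1$)
$g{\left(b \right)} = \left(-6 - b\right)^{2}$ ($g{\left(b \right)} = \left(- b - 6\right)^{2} = \left(-6 - b\right)^{2}$)
$\left(-19442 - 22080\right) + g{\left(P{\left(l{\left(3 \right)} \right)} \right)} = \left(-19442 - 22080\right) + \left(6 + 1\right)^{2} = -41522 + 7^{2} = -41522 + 49 = -41473$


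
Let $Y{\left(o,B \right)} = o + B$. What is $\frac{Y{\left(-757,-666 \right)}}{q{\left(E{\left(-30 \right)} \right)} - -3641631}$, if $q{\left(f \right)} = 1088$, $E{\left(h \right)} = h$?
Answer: $- \frac{1423}{3642719} \approx -0.00039064$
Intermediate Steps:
$Y{\left(o,B \right)} = B + o$
$\frac{Y{\left(-757,-666 \right)}}{q{\left(E{\left(-30 \right)} \right)} - -3641631} = \frac{-666 - 757}{1088 - -3641631} = - \frac{1423}{1088 + 3641631} = - \frac{1423}{3642719}$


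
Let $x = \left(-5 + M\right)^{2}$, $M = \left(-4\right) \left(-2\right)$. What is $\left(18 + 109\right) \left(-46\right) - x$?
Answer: $-5851$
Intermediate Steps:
$M = 8$
$x = 9$ ($x = \left(-5 + 8\right)^{2} = 3^{2} = 9$)
$\left(18 + 109\right) \left(-46\right) - x = \left(18 + 109\right) \left(-46\right) - 9 = 127 \left(-46\right) - 9 = -5842 - 9 = -5851$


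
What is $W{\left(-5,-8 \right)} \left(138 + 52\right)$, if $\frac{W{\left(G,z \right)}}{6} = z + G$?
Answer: $-14820$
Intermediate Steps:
$W{\left(G,z \right)} = 6 G + 6 z$ ($W{\left(G,z \right)} = 6 \left(z + G\right) = 6 \left(G + z\right) = 6 G + 6 z$)
$W{\left(-5,-8 \right)} \left(138 + 52\right) = \left(6 \left(-5\right) + 6 \left(-8\right)\right) \left(138 + 52\right) = \left(-30 - 48\right) 190 = \left(-78\right) 190 = -14820$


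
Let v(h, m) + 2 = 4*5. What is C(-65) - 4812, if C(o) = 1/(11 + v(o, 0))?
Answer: -139547/29 ≈ -4812.0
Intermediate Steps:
v(h, m) = 18 (v(h, m) = -2 + 4*5 = -2 + 20 = 18)
C(o) = 1/29 (C(o) = 1/(11 + 18) = 1/29)
C(-65) - 4812 = 1/29 - 4812 = -139547/29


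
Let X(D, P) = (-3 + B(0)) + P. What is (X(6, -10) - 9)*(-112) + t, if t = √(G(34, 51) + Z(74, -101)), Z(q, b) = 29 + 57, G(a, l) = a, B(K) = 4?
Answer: 2016 + 2*√30 ≈ 2027.0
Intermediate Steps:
X(D, P) = 1 + P (X(D, P) = (-3 + 4) + P = 1 + P)
Z(q, b) = 86
t = 2*√30 (t = √(34 + 86) = √120 = 2*√30 ≈ 10.954)
(X(6, -10) - 9)*(-112) + t = ((1 - 10) - 9)*(-112) + 2*√30 = (-9 - 9)*(-112) + 2*√30 = -18*(-112) + 2*√30 = 2016 + 2*√30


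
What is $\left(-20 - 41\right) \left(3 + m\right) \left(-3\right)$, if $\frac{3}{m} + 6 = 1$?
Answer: $\frac{2196}{5} \approx 439.2$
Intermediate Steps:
$m = - \frac{3}{5}$ ($m = \frac{3}{-6 + 1} = \frac{3}{-5} = 3 \left(- \frac{1}{5}\right) = - \frac{3}{5} \approx -0.6$)
$\left(-20 - 41\right) \left(3 + m\right) \left(-3\right) = \left(-20 - 41\right) \left(3 - \frac{3}{5}\right) \left(-3\right) = - 61 \cdot \frac{12}{5} \left(-3\right) = \left(-61\right) \left(- \frac{36}{5}\right) = \frac{2196}{5}$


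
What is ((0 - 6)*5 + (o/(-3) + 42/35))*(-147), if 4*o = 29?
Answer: 91777/20 ≈ 4588.9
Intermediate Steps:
o = 29/4 (o = (1/4)*29 = 29/4 ≈ 7.2500)
((0 - 6)*5 + (o/(-3) + 42/35))*(-147) = ((0 - 6)*5 + ((29/4)/(-3) + 42/35))*(-147) = (-6*5 + ((29/4)*(-1/3) + 42*(1/35)))*(-147) = (-30 + (-29/12 + 6/5))*(-147) = (-30 - 73/60)*(-147) = -1873/60*(-147) = 91777/20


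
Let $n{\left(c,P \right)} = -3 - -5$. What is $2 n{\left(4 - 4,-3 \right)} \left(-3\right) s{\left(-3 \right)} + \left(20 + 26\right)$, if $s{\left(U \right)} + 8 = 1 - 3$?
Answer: $166$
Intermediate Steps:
$s{\left(U \right)} = -10$ ($s{\left(U \right)} = -8 + \left(1 - 3\right) = -8 - 2 = -10$)
$n{\left(c,P \right)} = 2$ ($n{\left(c,P \right)} = -3 + 5 = 2$)
$2 n{\left(4 - 4,-3 \right)} \left(-3\right) s{\left(-3 \right)} + \left(20 + 26\right) = 2 \cdot 2 \left(-3\right) \left(-10\right) + \left(20 + 26\right) = 4 \left(-3\right) \left(-10\right) + 46 = \left(-12\right) \left(-10\right) + 46 = 120 + 46 = 166$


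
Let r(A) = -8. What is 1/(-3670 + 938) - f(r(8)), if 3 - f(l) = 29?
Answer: 71031/2732 ≈ 26.000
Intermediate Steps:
f(l) = -26 (f(l) = 3 - 1*29 = 3 - 29 = -26)
1/(-3670 + 938) - f(r(8)) = 1/(-3670 + 938) - 1*(-26) = 1/(-2732) + 26 = -1/2732 + 26 = 71031/2732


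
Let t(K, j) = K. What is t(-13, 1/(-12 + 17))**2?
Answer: 169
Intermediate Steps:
t(-13, 1/(-12 + 17))**2 = (-13)**2 = 169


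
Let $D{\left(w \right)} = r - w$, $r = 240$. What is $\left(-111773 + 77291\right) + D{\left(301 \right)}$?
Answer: $-34543$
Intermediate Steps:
$D{\left(w \right)} = 240 - w$
$\left(-111773 + 77291\right) + D{\left(301 \right)} = \left(-111773 + 77291\right) + \left(240 - 301\right) = -34482 + \left(240 - 301\right) = -34482 - 61 = -34543$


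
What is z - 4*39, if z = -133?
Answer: -289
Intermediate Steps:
z - 4*39 = -133 - 4*39 = -133 - 156 = -289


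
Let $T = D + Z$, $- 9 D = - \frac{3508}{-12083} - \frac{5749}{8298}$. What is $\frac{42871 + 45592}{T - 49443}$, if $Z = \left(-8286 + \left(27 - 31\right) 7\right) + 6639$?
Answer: $- \frac{79827472474578}{46127953697725} \approx -1.7306$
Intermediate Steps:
$D = \frac{40355783}{902382606}$ ($D = - \frac{- \frac{3508}{-12083} - \frac{5749}{8298}}{9} = - \frac{\left(-3508\right) \left(- \frac{1}{12083}\right) - \frac{5749}{8298}}{9} = - \frac{\frac{3508}{12083} - \frac{5749}{8298}}{9} = \left(- \frac{1}{9}\right) \left(- \frac{40355783}{100264734}\right) = \frac{40355783}{902382606} \approx 0.044721$)
$Z = -1675$ ($Z = \left(-8286 - 28\right) + 6639 = -8314 + 6639 = -1675$)
$T = - \frac{1511450509267}{902382606}$ ($T = \frac{40355783}{902382606} - 1675 = - \frac{1511450509267}{902382606} \approx -1675.0$)
$\frac{42871 + 45592}{T - 49443} = \frac{42871 + 45592}{- \frac{1511450509267}{902382606} - 49443} = \frac{88463}{- \frac{46127953697725}{902382606}} = 88463 \left(- \frac{902382606}{46127953697725}\right) = - \frac{79827472474578}{46127953697725}$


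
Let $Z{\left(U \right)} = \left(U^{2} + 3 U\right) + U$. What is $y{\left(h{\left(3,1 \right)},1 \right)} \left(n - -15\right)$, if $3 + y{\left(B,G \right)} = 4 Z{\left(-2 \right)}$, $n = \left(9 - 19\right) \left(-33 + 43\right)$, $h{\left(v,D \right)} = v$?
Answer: $1615$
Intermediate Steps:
$Z{\left(U \right)} = U^{2} + 4 U$
$n = -100$ ($n = \left(-10\right) 10 = -100$)
$y{\left(B,G \right)} = -19$ ($y{\left(B,G \right)} = -3 + 4 \left(- 2 \left(4 - 2\right)\right) = -3 + 4 \left(\left(-2\right) 2\right) = -3 + 4 \left(-4\right) = -3 - 16 = -19$)
$y{\left(h{\left(3,1 \right)},1 \right)} \left(n - -15\right) = - 19 \left(-100 - -15\right) = - 19 \left(-100 + 15\right) = \left(-19\right) \left(-85\right) = 1615$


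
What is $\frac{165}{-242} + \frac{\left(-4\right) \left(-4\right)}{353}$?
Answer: $- \frac{4943}{7766} \approx -0.63649$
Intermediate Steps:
$\frac{165}{-242} + \frac{\left(-4\right) \left(-4\right)}{353} = 165 \left(- \frac{1}{242}\right) + 16 \cdot \frac{1}{353} = - \frac{15}{22} + \frac{16}{353} = - \frac{4943}{7766}$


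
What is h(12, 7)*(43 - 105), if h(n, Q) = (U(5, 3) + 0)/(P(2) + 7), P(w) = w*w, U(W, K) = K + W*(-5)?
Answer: 124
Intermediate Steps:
U(W, K) = K - 5*W
P(w) = w²
h(n, Q) = -2 (h(n, Q) = ((3 - 5*5) + 0)/(2² + 7) = ((3 - 25) + 0)/(4 + 7) = (-22 + 0)/11 = -22*1/11 = -2)
h(12, 7)*(43 - 105) = -2*(43 - 105) = -2*(-62) = 124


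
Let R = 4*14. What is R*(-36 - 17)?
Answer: -2968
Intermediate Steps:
R = 56
R*(-36 - 17) = 56*(-36 - 17) = 56*(-53) = -2968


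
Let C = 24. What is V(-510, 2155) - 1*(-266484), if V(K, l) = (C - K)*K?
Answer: -5856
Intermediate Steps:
V(K, l) = K*(24 - K) (V(K, l) = (24 - K)*K = K*(24 - K))
V(-510, 2155) - 1*(-266484) = -510*(24 - 1*(-510)) - 1*(-266484) = -510*(24 + 510) + 266484 = -510*534 + 266484 = -272340 + 266484 = -5856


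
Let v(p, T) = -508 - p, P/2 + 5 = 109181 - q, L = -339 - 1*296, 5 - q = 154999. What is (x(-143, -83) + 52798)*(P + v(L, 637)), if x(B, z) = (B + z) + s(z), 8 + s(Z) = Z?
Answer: 27734476627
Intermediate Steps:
q = -154994 (q = 5 - 1*154999 = 5 - 154999 = -154994)
L = -635 (L = -339 - 296 = -635)
s(Z) = -8 + Z
P = 528340 (P = -10 + 2*(109181 - 1*(-154994)) = -10 + 2*(109181 + 154994) = -10 + 2*264175 = -10 + 528350 = 528340)
x(B, z) = -8 + B + 2*z (x(B, z) = (B + z) + (-8 + z) = -8 + B + 2*z)
(x(-143, -83) + 52798)*(P + v(L, 637)) = ((-8 - 143 + 2*(-83)) + 52798)*(528340 + (-508 - 1*(-635))) = ((-8 - 143 - 166) + 52798)*(528340 + (-508 + 635)) = (-317 + 52798)*(528340 + 127) = 52481*528467 = 27734476627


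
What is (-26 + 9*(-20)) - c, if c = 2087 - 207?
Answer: -2086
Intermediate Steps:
c = 1880
(-26 + 9*(-20)) - c = (-26 + 9*(-20)) - 1*1880 = (-26 - 180) - 1880 = -206 - 1880 = -2086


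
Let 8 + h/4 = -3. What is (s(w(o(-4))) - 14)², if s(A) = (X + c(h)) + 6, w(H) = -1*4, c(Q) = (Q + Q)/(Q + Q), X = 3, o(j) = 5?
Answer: 16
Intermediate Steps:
h = -44 (h = -32 + 4*(-3) = -32 - 12 = -44)
c(Q) = 1 (c(Q) = (2*Q)/((2*Q)) = (2*Q)*(1/(2*Q)) = 1)
w(H) = -4
s(A) = 10 (s(A) = (3 + 1) + 6 = 4 + 6 = 10)
(s(w(o(-4))) - 14)² = (10 - 14)² = (-4)² = 16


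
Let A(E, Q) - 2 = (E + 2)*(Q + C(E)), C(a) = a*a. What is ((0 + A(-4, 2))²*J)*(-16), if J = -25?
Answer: 462400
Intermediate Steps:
C(a) = a²
A(E, Q) = 2 + (2 + E)*(Q + E²) (A(E, Q) = 2 + (E + 2)*(Q + E²) = 2 + (2 + E)*(Q + E²))
((0 + A(-4, 2))²*J)*(-16) = ((0 + (2 + (-4)³ + 2*2 + 2*(-4)² - 4*2))²*(-25))*(-16) = ((0 + (2 - 64 + 4 + 2*16 - 8))²*(-25))*(-16) = ((0 + (2 - 64 + 4 + 32 - 8))²*(-25))*(-16) = ((0 - 34)²*(-25))*(-16) = ((-34)²*(-25))*(-16) = (1156*(-25))*(-16) = -28900*(-16) = 462400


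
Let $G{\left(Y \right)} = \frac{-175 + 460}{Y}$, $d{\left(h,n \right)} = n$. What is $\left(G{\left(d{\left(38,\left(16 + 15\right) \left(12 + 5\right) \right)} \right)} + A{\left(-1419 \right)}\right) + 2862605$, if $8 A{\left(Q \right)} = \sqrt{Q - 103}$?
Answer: $\frac{1508593120}{527} + \frac{i \sqrt{1522}}{8} \approx 2.8626 \cdot 10^{6} + 4.8766 i$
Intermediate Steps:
$A{\left(Q \right)} = \frac{\sqrt{-103 + Q}}{8}$ ($A{\left(Q \right)} = \frac{\sqrt{Q - 103}}{8} = \frac{\sqrt{-103 + Q}}{8}$)
$G{\left(Y \right)} = \frac{285}{Y}$
$\left(G{\left(d{\left(38,\left(16 + 15\right) \left(12 + 5\right) \right)} \right)} + A{\left(-1419 \right)}\right) + 2862605 = \left(\frac{285}{\left(16 + 15\right) \left(12 + 5\right)} + \frac{\sqrt{-103 - 1419}}{8}\right) + 2862605 = \left(\frac{285}{31 \cdot 17} + \frac{\sqrt{-1522}}{8}\right) + 2862605 = \left(\frac{285}{527} + \frac{i \sqrt{1522}}{8}\right) + 2862605 = \frac{1508593120}{527} + \frac{i \sqrt{1522}}{8}$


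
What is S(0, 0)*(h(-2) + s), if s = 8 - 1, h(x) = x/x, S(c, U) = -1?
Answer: -8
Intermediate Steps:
h(x) = 1
s = 7
S(0, 0)*(h(-2) + s) = -(1 + 7) = -1*8 = -8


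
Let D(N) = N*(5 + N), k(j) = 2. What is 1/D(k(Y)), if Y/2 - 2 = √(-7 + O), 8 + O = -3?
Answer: 1/14 ≈ 0.071429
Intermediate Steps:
O = -11 (O = -8 - 3 = -11)
Y = 4 + 6*I*√2 (Y = 4 + 2*√(-7 - 11) = 4 + 2*√(-18) = 4 + 2*(3*I*√2) = 4 + 6*I*√2 ≈ 4.0 + 8.4853*I)
1/D(k(Y)) = 1/(2*(5 + 2)) = 1/(2*7) = 1/14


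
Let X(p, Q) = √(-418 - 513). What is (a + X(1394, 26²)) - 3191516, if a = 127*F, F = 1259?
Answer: -3031623 + 7*I*√19 ≈ -3.0316e+6 + 30.512*I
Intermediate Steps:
X(p, Q) = 7*I*√19 (X(p, Q) = √(-931) = 7*I*√19)
a = 159893 (a = 127*1259 = 159893)
(a + X(1394, 26²)) - 3191516 = (159893 + 7*I*√19) - 3191516 = -3031623 + 7*I*√19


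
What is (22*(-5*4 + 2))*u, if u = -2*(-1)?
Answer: -792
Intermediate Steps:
u = 2
(22*(-5*4 + 2))*u = (22*(-5*4 + 2))*2 = (22*(-20 + 2))*2 = (22*(-18))*2 = -396*2 = -792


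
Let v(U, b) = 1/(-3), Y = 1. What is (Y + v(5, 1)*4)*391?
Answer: -391/3 ≈ -130.33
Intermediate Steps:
v(U, b) = -⅓
(Y + v(5, 1)*4)*391 = (1 - ⅓*4)*391 = (1 - 4/3)*391 = -⅓*391 = -391/3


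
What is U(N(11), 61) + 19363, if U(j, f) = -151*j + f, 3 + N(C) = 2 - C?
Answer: 21236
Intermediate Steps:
N(C) = -1 - C (N(C) = -3 + (2 - C) = -1 - C)
U(j, f) = f - 151*j
U(N(11), 61) + 19363 = (61 - 151*(-1 - 1*11)) + 19363 = (61 - 151*(-1 - 11)) + 19363 = (61 - 151*(-12)) + 19363 = (61 + 1812) + 19363 = 1873 + 19363 = 21236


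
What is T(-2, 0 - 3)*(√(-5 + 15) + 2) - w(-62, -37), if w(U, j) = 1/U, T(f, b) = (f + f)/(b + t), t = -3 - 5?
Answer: 507/682 + 4*√10/11 ≈ 1.8933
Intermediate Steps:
t = -8
T(f, b) = 2*f/(-8 + b) (T(f, b) = (f + f)/(b - 8) = (2*f)/(-8 + b) = 2*f/(-8 + b))
T(-2, 0 - 3)*(√(-5 + 15) + 2) - w(-62, -37) = (2*(-2)/(-8 + (0 - 3)))*(√(-5 + 15) + 2) - 1/(-62) = (2*(-2)/(-8 - 3))*(√10 + 2) - 1*(-1/62) = (2*(-2)/(-11))*(2 + √10) + 1/62 = (2*(-2)*(-1/11))*(2 + √10) + 1/62 = 4*(2 + √10)/11 + 1/62 = (8/11 + 4*√10/11) + 1/62 = 507/682 + 4*√10/11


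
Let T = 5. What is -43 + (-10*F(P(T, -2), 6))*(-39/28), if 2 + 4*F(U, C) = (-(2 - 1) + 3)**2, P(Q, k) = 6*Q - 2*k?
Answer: -1009/28 ≈ -36.036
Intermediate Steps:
P(Q, k) = -2*k + 6*Q
F(U, C) = 1/2 (F(U, C) = -1/2 + (-(2 - 1) + 3)**2/4 = -1/2 + (-1*1 + 3)**2/4 = -1/2 + (-1 + 3)**2/4 = -1/2 + (1/4)*2**2 = -1/2 + (1/4)*4 = -1/2 + 1 = 1/2)
-43 + (-10*F(P(T, -2), 6))*(-39/28) = -43 + (-10*1/2)*(-39/28) = -43 - (-195)/28 = -43 - 5*(-39/28) = -43 + 195/28 = -1009/28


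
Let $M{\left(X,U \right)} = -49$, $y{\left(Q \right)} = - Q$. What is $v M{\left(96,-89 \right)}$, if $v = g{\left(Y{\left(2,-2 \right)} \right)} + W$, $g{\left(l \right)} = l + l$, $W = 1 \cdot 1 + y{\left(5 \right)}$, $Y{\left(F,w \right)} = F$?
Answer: $0$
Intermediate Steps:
$W = -4$ ($W = 1 \cdot 1 - 5 = 1 - 5 = -4$)
$g{\left(l \right)} = 2 l$
$v = 0$ ($v = 2 \cdot 2 - 4 = 4 - 4 = 0$)
$v M{\left(96,-89 \right)} = 0 \left(-49\right) = 0$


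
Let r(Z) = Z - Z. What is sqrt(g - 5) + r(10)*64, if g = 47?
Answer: sqrt(42) ≈ 6.4807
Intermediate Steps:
r(Z) = 0
sqrt(g - 5) + r(10)*64 = sqrt(47 - 5) + 0*64 = sqrt(42) + 0 = sqrt(42)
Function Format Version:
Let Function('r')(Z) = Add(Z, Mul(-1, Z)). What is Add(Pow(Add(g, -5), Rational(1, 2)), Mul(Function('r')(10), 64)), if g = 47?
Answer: Pow(42, Rational(1, 2)) ≈ 6.4807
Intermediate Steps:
Function('r')(Z) = 0
Add(Pow(Add(g, -5), Rational(1, 2)), Mul(Function('r')(10), 64)) = Add(Pow(Add(47, -5), Rational(1, 2)), Mul(0, 64)) = Add(Pow(42, Rational(1, 2)), 0) = Pow(42, Rational(1, 2))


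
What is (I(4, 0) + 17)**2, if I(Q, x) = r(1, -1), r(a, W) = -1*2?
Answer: 225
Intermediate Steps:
r(a, W) = -2
I(Q, x) = -2
(I(4, 0) + 17)**2 = (-2 + 17)**2 = 15**2 = 225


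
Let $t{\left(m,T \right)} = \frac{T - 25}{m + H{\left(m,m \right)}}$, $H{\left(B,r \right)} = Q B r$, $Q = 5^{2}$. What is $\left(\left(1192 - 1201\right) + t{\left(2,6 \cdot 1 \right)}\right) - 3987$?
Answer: $- \frac{407611}{102} \approx -3996.2$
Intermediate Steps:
$Q = 25$
$H{\left(B,r \right)} = 25 B r$
$t{\left(m,T \right)} = \frac{-25 + T}{m + 25 m^{2}}$ ($t{\left(m,T \right)} = \frac{T - 25}{m + 25 m m} = \frac{-25 + T}{m + 25 m^{2}}$)
$\left(\left(1192 - 1201\right) + t{\left(2,6 \cdot 1 \right)}\right) - 3987 = \left(\left(1192 - 1201\right) + \frac{-25 + 6 \cdot 1}{2 \left(1 + 25 \cdot 2\right)}\right) - 3987 = \left(-9 + \frac{-25 + 6}{2 \left(1 + 50\right)}\right) - 3987 = \left(-9 + \frac{1}{2} \cdot \frac{1}{51} \left(-19\right)\right) - 3987 = \left(-9 - \frac{19}{102}\right) - 3987 = - \frac{937}{102} - 3987 = - \frac{407611}{102}$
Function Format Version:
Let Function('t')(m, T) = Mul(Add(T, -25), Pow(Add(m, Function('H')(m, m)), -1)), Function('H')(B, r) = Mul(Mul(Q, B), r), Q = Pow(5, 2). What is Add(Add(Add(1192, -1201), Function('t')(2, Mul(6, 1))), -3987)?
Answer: Rational(-407611, 102) ≈ -3996.2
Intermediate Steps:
Q = 25
Function('H')(B, r) = Mul(25, B, r) (Function('H')(B, r) = Mul(Mul(25, B), r) = Mul(25, B, r))
Function('t')(m, T) = Mul(Pow(Add(m, Mul(25, Pow(m, 2))), -1), Add(-25, T)) (Function('t')(m, T) = Mul(Add(T, -25), Pow(Add(m, Mul(25, m, m)), -1)) = Mul(Add(-25, T), Pow(Add(m, Mul(25, Pow(m, 2))), -1)) = Mul(Pow(Add(m, Mul(25, Pow(m, 2))), -1), Add(-25, T)))
Add(Add(Add(1192, -1201), Function('t')(2, Mul(6, 1))), -3987) = Add(Add(Add(1192, -1201), Mul(Pow(2, -1), Pow(Add(1, Mul(25, 2)), -1), Add(-25, Mul(6, 1)))), -3987) = Add(Add(-9, Mul(Rational(1, 2), Pow(Add(1, 50), -1), Add(-25, 6))), -3987) = Add(Add(-9, Mul(Rational(1, 2), Pow(51, -1), -19)), -3987) = Add(Add(-9, Mul(Rational(1, 2), Rational(1, 51), -19)), -3987) = Add(Add(-9, Rational(-19, 102)), -3987) = Add(Rational(-937, 102), -3987) = Rational(-407611, 102)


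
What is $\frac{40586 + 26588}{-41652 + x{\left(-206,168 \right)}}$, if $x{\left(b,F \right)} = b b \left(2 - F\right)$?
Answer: $- \frac{33587}{3543014} \approx -0.0094798$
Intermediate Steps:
$x{\left(b,F \right)} = b^{2} \left(2 - F\right)$
$\frac{40586 + 26588}{-41652 + x{\left(-206,168 \right)}} = \frac{40586 + 26588}{-41652 + \left(-206\right)^{2} \left(2 - 168\right)} = \frac{67174}{-41652 + 42436 \left(2 - 168\right)} = \frac{67174}{-41652 + 42436 \left(-166\right)} = \frac{67174}{-41652 - 7044376} = \frac{67174}{-7086028} = 67174 \left(- \frac{1}{7086028}\right) = - \frac{33587}{3543014}$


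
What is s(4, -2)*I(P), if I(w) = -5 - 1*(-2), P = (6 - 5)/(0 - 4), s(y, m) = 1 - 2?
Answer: 3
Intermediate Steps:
s(y, m) = -1
P = -¼ (P = 1/(-4) = 1*(-¼) = -¼ ≈ -0.25000)
I(w) = -3 (I(w) = -5 + 2 = -3)
s(4, -2)*I(P) = -1*(-3) = 3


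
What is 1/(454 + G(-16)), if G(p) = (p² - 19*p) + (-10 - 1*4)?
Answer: 1/1000 ≈ 0.0010000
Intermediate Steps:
G(p) = -14 + p² - 19*p (G(p) = (p² - 19*p) + (-10 - 4) = (p² - 19*p) - 14 = -14 + p² - 19*p)
1/(454 + G(-16)) = 1/(454 + (-14 + (-16)² - 19*(-16))) = 1/(454 + (-14 + 256 + 304)) = 1/(454 + 546) = 1/1000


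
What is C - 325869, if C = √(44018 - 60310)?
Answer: -325869 + 2*I*√4073 ≈ -3.2587e+5 + 127.64*I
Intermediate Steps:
C = 2*I*√4073 (C = √(-16292) = 2*I*√4073 ≈ 127.64*I)
C - 325869 = 2*I*√4073 - 325869 = -325869 + 2*I*√4073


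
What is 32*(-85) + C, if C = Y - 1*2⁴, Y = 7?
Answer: -2729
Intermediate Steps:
C = -9 (C = 7 - 1*2⁴ = 7 - 1*16 = 7 - 16 = -9)
32*(-85) + C = 32*(-85) - 9 = -2720 - 9 = -2729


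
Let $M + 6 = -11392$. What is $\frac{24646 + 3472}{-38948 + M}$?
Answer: $- \frac{14059}{25173} \approx -0.5585$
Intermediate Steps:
$M = -11398$ ($M = -6 - 11392 = -11398$)
$\frac{24646 + 3472}{-38948 + M} = \frac{24646 + 3472}{-38948 - 11398} = \frac{28118}{-50346} = 28118 \left(- \frac{1}{50346}\right) = - \frac{14059}{25173}$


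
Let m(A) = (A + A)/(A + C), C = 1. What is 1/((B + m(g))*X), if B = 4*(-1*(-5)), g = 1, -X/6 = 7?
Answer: -1/882 ≈ -0.0011338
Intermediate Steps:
X = -42 (X = -6*7 = -42)
m(A) = 2*A/(1 + A) (m(A) = (A + A)/(A + 1) = (2*A)/(1 + A) = 2*A/(1 + A))
B = 20 (B = 4*5 = 20)
1/((B + m(g))*X) = 1/((20 + 2*1/(1 + 1))*(-42)) = 1/((20 + 2*1/2)*(-42)) = 1/((20 + 2*1*(½))*(-42)) = 1/((20 + 1)*(-42)) = 1/(21*(-42)) = 1/(-882) = -1/882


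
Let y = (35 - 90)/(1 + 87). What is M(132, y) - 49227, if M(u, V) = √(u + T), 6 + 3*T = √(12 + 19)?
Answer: -49227 + √(1170 + 3*√31)/3 ≈ -49216.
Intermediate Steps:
y = -5/8 (y = -55/88 = -55*1/88 = -5/8 ≈ -0.62500)
T = -2 + √31/3 (T = -2 + √(12 + 19)/3 = -2 + √31/3 ≈ -0.14408)
M(u, V) = √(-2 + u + √31/3) (M(u, V) = √(u + (-2 + √31/3)) = √(-2 + u + √31/3))
M(132, y) - 49227 = √(-18 + 3*√31 + 9*132)/3 - 49227 = √(-18 + 3*√31 + 1188)/3 - 49227 = √(1170 + 3*√31)/3 - 49227 = -49227 + √(1170 + 3*√31)/3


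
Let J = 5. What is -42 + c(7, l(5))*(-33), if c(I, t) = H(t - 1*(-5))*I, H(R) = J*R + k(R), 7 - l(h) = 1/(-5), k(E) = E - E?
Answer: -14133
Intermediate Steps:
k(E) = 0
l(h) = 36/5 (l(h) = 7 - 1/(-5) = 7 - 1*(-⅕) = 7 + ⅕ = 36/5)
H(R) = 5*R (H(R) = 5*R + 0 = 5*R)
c(I, t) = I*(25 + 5*t) (c(I, t) = (5*(t - 1*(-5)))*I = (5*(t + 5))*I = (5*(5 + t))*I = (25 + 5*t)*I = I*(25 + 5*t))
-42 + c(7, l(5))*(-33) = -42 + (5*7*(5 + 36/5))*(-33) = -42 + (5*7*(61/5))*(-33) = -42 + 427*(-33) = -42 - 14091 = -14133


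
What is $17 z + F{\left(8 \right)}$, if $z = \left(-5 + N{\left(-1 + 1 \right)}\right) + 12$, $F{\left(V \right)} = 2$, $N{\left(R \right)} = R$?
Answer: $121$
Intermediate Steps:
$z = 7$ ($z = \left(-5 + \left(-1 + 1\right)\right) + 12 = \left(-5 + 0\right) + 12 = -5 + 12 = 7$)
$17 z + F{\left(8 \right)} = 17 \cdot 7 + 2 = 119 + 2 = 121$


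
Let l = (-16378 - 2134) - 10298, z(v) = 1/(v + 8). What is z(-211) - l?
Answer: 5848429/203 ≈ 28810.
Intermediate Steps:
z(v) = 1/(8 + v)
l = -28810 (l = -18512 - 10298 = -28810)
z(-211) - l = 1/(8 - 211) - 1*(-28810) = 1/(-203) + 28810 = -1/203 + 28810 = 5848429/203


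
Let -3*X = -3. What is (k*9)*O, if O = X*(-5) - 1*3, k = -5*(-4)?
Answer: -1440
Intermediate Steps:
X = 1 (X = -⅓*(-3) = 1)
k = 20
O = -8 (O = 1*(-5) - 1*3 = -5 - 3 = -8)
(k*9)*O = (20*9)*(-8) = 180*(-8) = -1440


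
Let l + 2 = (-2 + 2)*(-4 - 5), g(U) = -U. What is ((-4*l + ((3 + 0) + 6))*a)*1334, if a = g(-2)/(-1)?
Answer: -45356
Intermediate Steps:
a = -2 (a = -1*(-2)/(-1) = 2*(-1) = -2)
l = -2 (l = -2 + (-2 + 2)*(-4 - 5) = -2 + 0*(-9) = -2 + 0 = -2)
((-4*l + ((3 + 0) + 6))*a)*1334 = ((-4*(-2) + ((3 + 0) + 6))*(-2))*1334 = ((8 + (3 + 6))*(-2))*1334 = ((8 + 9)*(-2))*1334 = (17*(-2))*1334 = -34*1334 = -45356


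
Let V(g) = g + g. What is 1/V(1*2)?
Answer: ¼ ≈ 0.25000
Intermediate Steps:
V(g) = 2*g
1/V(1*2) = 1/(2*(1*2)) = 1/(2*2) = 1/4 = ¼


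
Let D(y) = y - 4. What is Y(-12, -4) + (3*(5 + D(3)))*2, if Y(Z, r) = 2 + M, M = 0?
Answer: 26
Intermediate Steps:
D(y) = -4 + y
Y(Z, r) = 2 (Y(Z, r) = 2 + 0 = 2)
Y(-12, -4) + (3*(5 + D(3)))*2 = 2 + (3*(5 + (-4 + 3)))*2 = 2 + (3*(5 - 1))*2 = 2 + (3*4)*2 = 2 + 12*2 = 2 + 24 = 26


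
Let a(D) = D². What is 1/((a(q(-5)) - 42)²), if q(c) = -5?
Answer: 1/289 ≈ 0.0034602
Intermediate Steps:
1/((a(q(-5)) - 42)²) = 1/(((-5)² - 42)²) = 1/((25 - 42)²) = 1/((-17)²) = 1/289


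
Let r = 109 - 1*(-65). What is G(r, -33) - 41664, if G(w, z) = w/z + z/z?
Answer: -458351/11 ≈ -41668.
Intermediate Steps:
r = 174 (r = 109 + 65 = 174)
G(w, z) = 1 + w/z (G(w, z) = w/z + 1 = 1 + w/z)
G(r, -33) - 41664 = (174 - 33)/(-33) - 41664 = -1/33*141 - 41664 = -47/11 - 41664 = -458351/11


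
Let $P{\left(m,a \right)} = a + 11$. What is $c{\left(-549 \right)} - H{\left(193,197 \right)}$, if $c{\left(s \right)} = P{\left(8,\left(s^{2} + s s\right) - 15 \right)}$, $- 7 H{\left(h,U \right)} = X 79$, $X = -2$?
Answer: $\frac{4219428}{7} \approx 6.0278 \cdot 10^{5}$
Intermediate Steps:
$H{\left(h,U \right)} = \frac{158}{7}$ ($H{\left(h,U \right)} = - \frac{\left(-2\right) 79}{7} = \left(- \frac{1}{7}\right) \left(-158\right) = \frac{158}{7}$)
$P{\left(m,a \right)} = 11 + a$
$c{\left(s \right)} = -4 + 2 s^{2}$ ($c{\left(s \right)} = 11 - \left(15 - s^{2} - s s\right) = 11 + \left(\left(s^{2} + s^{2}\right) - 15\right) = 11 + \left(2 s^{2} - 15\right) = 11 + \left(-15 + 2 s^{2}\right) = -4 + 2 s^{2}$)
$c{\left(-549 \right)} - H{\left(193,197 \right)} = \left(-4 + 2 \left(-549\right)^{2}\right) - \frac{158}{7} = \left(-4 + 2 \cdot 301401\right) - \frac{158}{7} = \left(-4 + 602802\right) - \frac{158}{7} = 602798 - \frac{158}{7} = \frac{4219428}{7}$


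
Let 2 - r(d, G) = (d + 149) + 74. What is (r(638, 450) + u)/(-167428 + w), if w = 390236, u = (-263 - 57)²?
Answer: 101541/222808 ≈ 0.45573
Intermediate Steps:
u = 102400 (u = (-320)² = 102400)
r(d, G) = -221 - d (r(d, G) = 2 - ((d + 149) + 74) = 2 - ((149 + d) + 74) = 2 - (223 + d) = 2 + (-223 - d) = -221 - d)
(r(638, 450) + u)/(-167428 + w) = ((-221 - 1*638) + 102400)/(-167428 + 390236) = ((-221 - 638) + 102400)/222808 = (-859 + 102400)*(1/222808) = 101541*(1/222808) = 101541/222808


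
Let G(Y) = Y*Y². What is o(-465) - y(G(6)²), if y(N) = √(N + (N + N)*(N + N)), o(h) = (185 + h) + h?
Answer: -745 - 1080*√7465 ≈ -94057.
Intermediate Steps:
o(h) = 185 + 2*h
G(Y) = Y³
y(N) = √(N + 4*N²) (y(N) = √(N + (2*N)*(2*N)) = √(N + 4*N²))
o(-465) - y(G(6)²) = (185 + 2*(-465)) - √((6³)²*(1 + 4*(6³)²)) = (185 - 930) - √(216²*(1 + 4*216²)) = -745 - √(46656*(1 + 4*46656)) = -745 - √(46656*(1 + 186624)) = -745 - √(46656*186625) = -745 - √8707176000 = -745 - 1080*√7465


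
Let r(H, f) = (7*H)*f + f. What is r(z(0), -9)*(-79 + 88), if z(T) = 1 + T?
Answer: -648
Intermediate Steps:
r(H, f) = f + 7*H*f (r(H, f) = 7*H*f + f = f + 7*H*f)
r(z(0), -9)*(-79 + 88) = (-9*(1 + 7*(1 + 0)))*(-79 + 88) = -9*(1 + 7*1)*9 = -9*(1 + 7)*9 = -9*8*9 = -72*9 = -648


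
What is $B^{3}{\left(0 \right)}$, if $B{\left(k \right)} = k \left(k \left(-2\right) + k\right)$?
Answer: $0$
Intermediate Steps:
$B{\left(k \right)} = - k^{2}$ ($B{\left(k \right)} = k \left(- 2 k + k\right) = k \left(- k\right) = - k^{2}$)
$B^{3}{\left(0 \right)} = \left(- 0^{2}\right)^{3} = \left(\left(-1\right) 0\right)^{3} = 0^{3} = 0$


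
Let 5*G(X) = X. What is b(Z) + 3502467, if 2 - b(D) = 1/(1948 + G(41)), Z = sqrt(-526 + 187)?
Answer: 34257649284/9781 ≈ 3.5025e+6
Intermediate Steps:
G(X) = X/5
Z = I*sqrt(339) (Z = sqrt(-339) = I*sqrt(339) ≈ 18.412*I)
b(D) = 19557/9781 (b(D) = 2 - 1/(1948 + (1/5)*41) = 2 - 1/(1948 + 41/5) = 2 - 1/9781/5 = 2 - 1*5/9781 = 2 - 5/9781 = 19557/9781)
b(Z) + 3502467 = 19557/9781 + 3502467 = 34257649284/9781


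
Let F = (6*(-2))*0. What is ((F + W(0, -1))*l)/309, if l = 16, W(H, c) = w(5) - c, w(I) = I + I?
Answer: 176/309 ≈ 0.56958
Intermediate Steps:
w(I) = 2*I
W(H, c) = 10 - c (W(H, c) = 2*5 - c = 10 - c)
F = 0 (F = -12*0 = 0)
((F + W(0, -1))*l)/309 = ((0 + (10 - 1*(-1)))*16)/309 = ((0 + (10 + 1))*16)*(1/309) = ((0 + 11)*16)*(1/309) = (11*16)*(1/309) = 176*(1/309) = 176/309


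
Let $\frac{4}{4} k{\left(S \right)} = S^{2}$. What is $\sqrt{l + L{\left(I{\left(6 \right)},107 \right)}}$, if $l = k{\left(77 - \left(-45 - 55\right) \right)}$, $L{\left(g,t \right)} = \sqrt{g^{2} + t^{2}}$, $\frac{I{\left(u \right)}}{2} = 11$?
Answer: $\sqrt{31329 + \sqrt{11933}} \approx 177.31$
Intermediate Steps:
$I{\left(u \right)} = 22$ ($I{\left(u \right)} = 2 \cdot 11 = 22$)
$k{\left(S \right)} = S^{2}$
$l = 31329$ ($l = \left(77 - \left(-45 - 55\right)\right)^{2} = \left(77 - -100\right)^{2} = \left(77 + 100\right)^{2} = 177^{2} = 31329$)
$\sqrt{l + L{\left(I{\left(6 \right)},107 \right)}} = \sqrt{31329 + \sqrt{22^{2} + 107^{2}}} = \sqrt{31329 + \sqrt{484 + 11449}} = \sqrt{31329 + \sqrt{11933}}$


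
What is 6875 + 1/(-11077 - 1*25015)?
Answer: 248132499/36092 ≈ 6875.0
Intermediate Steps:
6875 + 1/(-11077 - 1*25015) = 6875 + 1/(-11077 - 25015) = 6875 + 1/(-36092) = 6875 - 1/36092 = 248132499/36092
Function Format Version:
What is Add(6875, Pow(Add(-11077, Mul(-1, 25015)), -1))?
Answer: Rational(248132499, 36092) ≈ 6875.0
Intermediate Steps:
Add(6875, Pow(Add(-11077, Mul(-1, 25015)), -1)) = Add(6875, Pow(Add(-11077, -25015), -1)) = Add(6875, Pow(-36092, -1)) = Add(6875, Rational(-1, 36092)) = Rational(248132499, 36092)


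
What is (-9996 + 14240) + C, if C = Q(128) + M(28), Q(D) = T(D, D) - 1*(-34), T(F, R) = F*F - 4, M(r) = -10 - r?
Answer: 20620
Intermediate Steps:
T(F, R) = -4 + F² (T(F, R) = F² - 4 = -4 + F²)
Q(D) = 30 + D² (Q(D) = (-4 + D²) - 1*(-34) = (-4 + D²) + 34 = 30 + D²)
C = 16376 (C = (30 + 128²) + (-10 - 1*28) = (30 + 16384) + (-10 - 28) = 16414 - 38 = 16376)
(-9996 + 14240) + C = (-9996 + 14240) + 16376 = 4244 + 16376 = 20620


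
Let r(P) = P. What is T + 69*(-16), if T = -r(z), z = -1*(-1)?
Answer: -1105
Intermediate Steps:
z = 1
T = -1 (T = -1*1 = -1)
T + 69*(-16) = -1 + 69*(-16) = -1 - 1104 = -1105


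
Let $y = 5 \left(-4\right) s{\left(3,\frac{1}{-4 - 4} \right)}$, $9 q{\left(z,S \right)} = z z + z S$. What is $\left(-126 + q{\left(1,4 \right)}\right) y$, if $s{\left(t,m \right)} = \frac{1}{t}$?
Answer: $\frac{22580}{27} \approx 836.3$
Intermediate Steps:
$q{\left(z,S \right)} = \frac{z^{2}}{9} + \frac{S z}{9}$ ($q{\left(z,S \right)} = \frac{z z + z S}{9} = \frac{z^{2} + S z}{9} = \frac{z^{2}}{9} + \frac{S z}{9}$)
$y = - \frac{20}{3}$ ($y = \frac{5 \left(-4\right)}{3} = \left(-20\right) \frac{1}{3} = - \frac{20}{3} \approx -6.6667$)
$\left(-126 + q{\left(1,4 \right)}\right) y = \left(-126 + \frac{1}{9} \cdot 1 \left(4 + 1\right)\right) \left(- \frac{20}{3}\right) = \left(-126 + \frac{1}{9} \cdot 1 \cdot 5\right) \left(- \frac{20}{3}\right) = \left(-126 + \frac{5}{9}\right) \left(- \frac{20}{3}\right) = \left(- \frac{1129}{9}\right) \left(- \frac{20}{3}\right) = \frac{22580}{27}$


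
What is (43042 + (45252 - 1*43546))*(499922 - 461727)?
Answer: 1709149860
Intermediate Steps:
(43042 + (45252 - 1*43546))*(499922 - 461727) = (43042 + (45252 - 43546))*38195 = (43042 + 1706)*38195 = 44748*38195 = 1709149860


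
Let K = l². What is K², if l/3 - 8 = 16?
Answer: 26873856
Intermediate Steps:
l = 72 (l = 24 + 3*16 = 24 + 48 = 72)
K = 5184 (K = 72² = 5184)
K² = 5184² = 26873856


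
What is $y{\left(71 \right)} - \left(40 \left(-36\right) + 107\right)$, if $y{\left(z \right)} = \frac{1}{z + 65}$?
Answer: $\frac{181289}{136} \approx 1333.0$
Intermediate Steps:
$y{\left(z \right)} = \frac{1}{65 + z}$
$y{\left(71 \right)} - \left(40 \left(-36\right) + 107\right) = \frac{1}{65 + 71} - \left(40 \left(-36\right) + 107\right) = \frac{1}{136} - \left(-1440 + 107\right) = \frac{1}{136} - -1333 = \frac{1}{136} + 1333 = \frac{181289}{136}$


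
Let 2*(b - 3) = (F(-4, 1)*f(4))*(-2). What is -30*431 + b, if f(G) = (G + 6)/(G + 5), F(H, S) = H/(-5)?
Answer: -116351/9 ≈ -12928.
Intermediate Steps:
F(H, S) = -H/5 (F(H, S) = H*(-⅕) = -H/5)
f(G) = (6 + G)/(5 + G)
b = 19/9 (b = 3 + (((-⅕*(-4))*((6 + 4)/(5 + 4)))*(-2))/2 = 3 + ((4*(10/9)/5)*(-2))/2 = 3 + ((4*((⅑)*10)/5)*(-2))/2 = 3 + (((⅘)*(10/9))*(-2))/2 = 3 + ((8/9)*(-2))/2 = 3 + (½)*(-16/9) = 3 - 8/9 = 19/9 ≈ 2.1111)
-30*431 + b = -30*431 + 19/9 = -12930 + 19/9 = -116351/9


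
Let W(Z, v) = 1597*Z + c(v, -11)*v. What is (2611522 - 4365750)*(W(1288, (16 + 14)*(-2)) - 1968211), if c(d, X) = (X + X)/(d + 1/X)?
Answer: -102855132826740/661 ≈ -1.5561e+11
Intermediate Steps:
c(d, X) = 2*X/(d + 1/X) (c(d, X) = (2*X)/(d + 1/X) = 2*X/(d + 1/X))
W(Z, v) = 1597*Z + 242*v/(1 - 11*v) (W(Z, v) = 1597*Z + (2*(-11)²/(1 - 11*v))*v = 1597*Z + (2*121/(1 - 11*v))*v = 1597*Z + (242/(1 - 11*v))*v = 1597*Z + 242*v/(1 - 11*v))
(2611522 - 4365750)*(W(1288, (16 + 14)*(-2)) - 1968211) = (2611522 - 4365750)*((-242*(16 + 14)*(-2) + 1597*1288*(-1 + 11*((16 + 14)*(-2))))/(-1 + 11*((16 + 14)*(-2))) - 1968211) = -1754228*((-7260*(-2) + 1597*1288*(-1 + 11*(30*(-2))))/(-1 + 11*(30*(-2))) - 1968211) = -1754228*((-242*(-60) + 1597*1288*(-1 + 11*(-60)))/(-1 + 11*(-60)) - 1968211) = -1754228*((14520 + 1597*1288*(-1 - 660))/(-1 - 660) - 1968211) = -1754228*((14520 + 1597*1288*(-661))/(-661) - 1968211) = -1754228*(-(14520 - 1359634696)/661 - 1968211) = -1754228*(-1/661*(-1359620176) - 1968211) = -1754228*(1359620176/661 - 1968211) = -1754228*58632705/661 = -102855132826740/661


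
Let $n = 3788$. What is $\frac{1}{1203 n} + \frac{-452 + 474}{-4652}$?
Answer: $- \frac{25062139}{5299749132} \approx -0.0047289$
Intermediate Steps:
$\frac{1}{1203 n} + \frac{-452 + 474}{-4652} = \frac{1}{1203 \cdot 3788} + \frac{-452 + 474}{-4652} = \frac{1}{1203} \cdot \frac{1}{3788} + 22 \left(- \frac{1}{4652}\right) = \frac{1}{4556964} - \frac{11}{2326} = - \frac{25062139}{5299749132}$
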